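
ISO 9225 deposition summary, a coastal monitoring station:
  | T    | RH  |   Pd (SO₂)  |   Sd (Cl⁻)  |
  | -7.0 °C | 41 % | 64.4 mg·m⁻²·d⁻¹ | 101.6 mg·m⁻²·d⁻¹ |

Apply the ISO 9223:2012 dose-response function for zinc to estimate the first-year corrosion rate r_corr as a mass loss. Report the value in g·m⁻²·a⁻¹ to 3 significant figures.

zinc: f(T) = +0.038·(T−10) [T≤10 °C] = -0.6460
  sulphur-dioxide contribution → 0.2786 μm/a
  chloride contribution → 0.1866 μm/a
  ⇒ r_corr(zinc) = 0.4653 μm/a
Convert to mass loss: 0.4653 μm/a × 7.14 g/cm³ = 3.322 g·m⁻²·a⁻¹

r_corr = 3.32 g·m⁻²·a⁻¹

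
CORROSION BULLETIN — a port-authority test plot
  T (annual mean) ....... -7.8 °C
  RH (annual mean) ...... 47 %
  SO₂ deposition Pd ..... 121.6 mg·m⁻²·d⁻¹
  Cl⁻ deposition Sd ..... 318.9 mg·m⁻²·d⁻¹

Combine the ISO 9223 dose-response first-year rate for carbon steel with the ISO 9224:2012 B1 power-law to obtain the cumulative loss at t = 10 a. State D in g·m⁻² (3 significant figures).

D(10) = 428 g·m⁻²

carbon steel: f(T) = +0.150·(T−10) [T≤10 °C] = -2.6700
  sulphur-dioxide contribution → 3.809 μm/a
  chloride contribution → 12.56 μm/a
  ⇒ r_corr(carbon steel) = 16.37 μm/a
ISO 9224: D(t) = r_corr · t^b with b = 0.523 (carbon steel, B1)
  D(10) = 16.37 × 10^0.523 = 16.37 × 3.334 = 54.58 μm
  Mass loss = 54.58 μm × 7.85 g/cm³ = 428.4 g·m⁻²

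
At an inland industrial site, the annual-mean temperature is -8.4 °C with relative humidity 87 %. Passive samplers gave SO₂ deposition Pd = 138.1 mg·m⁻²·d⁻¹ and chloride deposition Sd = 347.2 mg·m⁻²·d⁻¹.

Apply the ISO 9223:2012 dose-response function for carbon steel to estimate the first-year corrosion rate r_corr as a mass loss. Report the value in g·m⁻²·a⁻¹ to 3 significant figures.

r_corr = 445 g·m⁻²·a⁻¹

carbon steel: T≤10 °C ⇒ hinge +0.150·(-8.4−10) = -2.7600
  sulphur-dioxide contribution → 8.277 μm/a
  chloride contribution → 48.38 μm/a
  total first-year rate 56.66 μm/a
Convert to mass loss: 56.66 μm/a × 7.85 g/cm³ = 444.8 g·m⁻²·a⁻¹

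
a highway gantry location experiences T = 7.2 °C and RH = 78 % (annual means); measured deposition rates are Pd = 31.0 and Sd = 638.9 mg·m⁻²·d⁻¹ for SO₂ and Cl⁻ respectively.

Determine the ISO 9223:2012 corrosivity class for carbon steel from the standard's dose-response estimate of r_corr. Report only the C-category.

carbon steel: temperature factor f = +0.150·(-2.8) = -0.4200
  SO₂ term: 1.77·31.0^0.52·exp(0.02·78-0.4200) = 33
  Cl⁻ term: 0.102·638.9^0.62·exp(0.033·78+0.04·7.2) = 97.93
  sum: 33 + 97.93 → r_corr = 130.9 μm/a
Category bounds: 80…200 μm/a bracket r_corr ⇒ C5

C5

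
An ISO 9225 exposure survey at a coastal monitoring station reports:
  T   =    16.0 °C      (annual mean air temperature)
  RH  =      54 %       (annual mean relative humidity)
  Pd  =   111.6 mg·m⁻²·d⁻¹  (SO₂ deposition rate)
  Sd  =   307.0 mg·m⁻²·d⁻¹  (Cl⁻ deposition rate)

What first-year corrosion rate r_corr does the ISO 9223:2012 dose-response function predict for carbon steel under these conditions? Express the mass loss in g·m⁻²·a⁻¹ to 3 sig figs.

r_corr = 658 g·m⁻²·a⁻¹

carbon steel: T>10 °C ⇒ hinge -0.054·(16.0−10) = -0.3240
  SO₂ term: 1.77·111.6^0.52·exp(0.02·54-0.3240) = 43.76
  Sd branch = 0.102·Sd^0.62·e^(0.033·RH+0.04·T) = 40.04 μm/a
  sum: 43.76 + 40.04 → r_corr = 83.8 μm/a
Convert to mass loss: 83.8 μm/a × 7.85 g/cm³ = 657.8 g·m⁻²·a⁻¹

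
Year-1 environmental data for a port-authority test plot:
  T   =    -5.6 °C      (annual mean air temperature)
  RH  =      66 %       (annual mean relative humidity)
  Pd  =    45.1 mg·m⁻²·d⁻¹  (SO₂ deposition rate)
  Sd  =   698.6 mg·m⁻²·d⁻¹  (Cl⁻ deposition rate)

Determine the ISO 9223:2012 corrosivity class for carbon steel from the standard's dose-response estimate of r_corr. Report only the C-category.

carbon steel: temperature factor f = +0.150·(-15.6) = -2.3400
  sulphur-dioxide contribution → 4.626 μm/a
  chloride contribution → 41.75 μm/a
  total first-year rate 46.37 μm/a
Category bounds: 25…50 μm/a bracket r_corr ⇒ C3

C3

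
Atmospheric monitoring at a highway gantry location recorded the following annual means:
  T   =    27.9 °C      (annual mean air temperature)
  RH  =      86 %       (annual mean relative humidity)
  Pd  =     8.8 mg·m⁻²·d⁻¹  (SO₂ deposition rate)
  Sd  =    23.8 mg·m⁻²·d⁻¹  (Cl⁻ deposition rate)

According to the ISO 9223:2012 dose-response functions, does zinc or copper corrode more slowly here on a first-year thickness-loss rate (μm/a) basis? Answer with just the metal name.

zinc: temperature factor f = -0.071·(17.9) = -1.2709
  Pd branch = 0.0129·Pd^0.44·e^(0.046·RH+f) = 0.4924 μm/a
  Cl⁻ term: 0.0175·23.8^0.57·exp(0.008·86+0.085·27.9) = 2.272
  sum: 0.4924 + 2.272 → r_corr = 2.764 μm/a
copper: T>10 °C ⇒ hinge -0.080·(27.9−10) = -1.4320
  Pd branch = 0.0053·Pd^0.26·e^(0.059·RH+f) = 0.3561 μm/a
  Cl⁻ term: 0.01025·23.8^0.27·exp(0.036·86+0.049·27.9) = 2.093
  sum: 0.3561 + 2.093 → r_corr = 2.449 μm/a
Ordering by μm/a: zinc (2.76) > copper (2.45)

copper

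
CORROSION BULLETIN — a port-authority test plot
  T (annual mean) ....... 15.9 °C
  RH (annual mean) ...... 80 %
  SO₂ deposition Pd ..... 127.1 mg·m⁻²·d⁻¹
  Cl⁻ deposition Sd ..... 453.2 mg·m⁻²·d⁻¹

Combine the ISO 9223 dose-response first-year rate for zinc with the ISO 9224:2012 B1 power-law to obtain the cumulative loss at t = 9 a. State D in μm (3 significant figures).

D(9) = 41.9 μm

zinc: T>10 °C ⇒ hinge -0.071·(15.9−10) = -0.4189
  Pd branch = 0.0129·Pd^0.44·e^(0.046·RH+f) = 2.836 μm/a
  Sd branch = 0.0175·Sd^0.57·e^(0.008·RH+0.085·T) = 4.188 μm/a
  sum: 2.836 + 4.188 → r_corr = 7.024 μm/a
Power-law: D(9) = r_corr · 9^0.813
  D(9) = 7.024 × 9^0.813 = 7.024 × 5.968 = 41.92 μm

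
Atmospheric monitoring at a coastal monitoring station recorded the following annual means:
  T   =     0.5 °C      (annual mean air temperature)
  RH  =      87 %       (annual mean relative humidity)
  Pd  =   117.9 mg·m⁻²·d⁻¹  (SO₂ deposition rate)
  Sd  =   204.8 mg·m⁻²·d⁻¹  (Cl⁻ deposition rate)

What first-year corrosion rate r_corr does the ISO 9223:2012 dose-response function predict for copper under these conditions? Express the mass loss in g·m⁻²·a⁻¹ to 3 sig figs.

r_corr = 17.5 g·m⁻²·a⁻¹

copper: temperature factor f = +0.126·(-9.5) = -1.1970
  sulphur-dioxide contribution → 0.9381 μm/a
  chloride contribution → 1.013 μm/a
  total first-year rate 1.951 μm/a
Convert to mass loss: 1.951 μm/a × 8.96 g/cm³ = 17.48 g·m⁻²·a⁻¹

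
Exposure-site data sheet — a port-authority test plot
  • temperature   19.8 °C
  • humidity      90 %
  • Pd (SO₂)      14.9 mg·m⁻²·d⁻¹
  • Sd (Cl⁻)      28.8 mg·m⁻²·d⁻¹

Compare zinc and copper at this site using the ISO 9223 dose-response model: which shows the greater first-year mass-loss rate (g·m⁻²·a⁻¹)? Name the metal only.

zinc: temperature factor f = -0.071·(9.8) = -0.6958
  SO₂ term: 0.0129·14.9^0.44·exp(0.046·90-0.6958) = 1.326
  Cl⁻ term: 0.0175·28.8^0.57·exp(0.008·90+0.085·19.8) = 1.314
  r_corr = 1.326 + 1.314 = 2.64 μm/a
  mass loss = 2.64 μm/a × 7.14 g/cm³ = 18.85 g·m⁻²·a⁻¹
copper: T>10 °C ⇒ hinge -0.080·(19.8−10) = -0.7840
  Pd branch = 0.0053·Pd^0.26·e^(0.059·RH+f) = 0.9884 μm/a
  Sd branch = 0.01025·Sd^0.27·e^(0.036·RH+0.049·T) = 1.711 μm/a
  sum: 0.9884 + 1.711 → r_corr = 2.699 μm/a
  mass loss = 2.699 μm/a × 8.96 g/cm³ = 24.19 g·m⁻²·a⁻¹
Ordering by g·m⁻²·a⁻¹: copper (24.2) > zinc (18.8)

copper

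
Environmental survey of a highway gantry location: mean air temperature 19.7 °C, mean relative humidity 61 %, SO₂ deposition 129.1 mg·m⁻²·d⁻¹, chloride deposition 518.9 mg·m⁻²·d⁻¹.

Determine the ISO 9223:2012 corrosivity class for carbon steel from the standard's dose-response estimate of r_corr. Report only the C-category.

carbon steel: temperature factor f = -0.054·(9.7) = -0.5238
  sulphur-dioxide contribution → 44.46 μm/a
  chloride contribution → 80.99 μm/a
  ⇒ r_corr(carbon steel) = 125.5 μm/a
Category bounds: 80…200 μm/a bracket r_corr ⇒ C5

C5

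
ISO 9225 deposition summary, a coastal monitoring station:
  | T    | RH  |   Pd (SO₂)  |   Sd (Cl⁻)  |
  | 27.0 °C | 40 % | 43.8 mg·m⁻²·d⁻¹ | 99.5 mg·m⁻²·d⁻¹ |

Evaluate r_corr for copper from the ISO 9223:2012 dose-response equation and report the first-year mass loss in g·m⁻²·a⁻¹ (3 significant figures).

copper: f(T) = -0.080·(T−10) [T>10 °C] = -1.3600
  Pd branch = 0.0053·Pd^0.26·e^(0.059·RH+f) = 0.03849 μm/a
  Cl⁻ term: 0.01025·99.5^0.27·exp(0.036·40+0.049·27.0) = 0.5625
  r_corr = 0.03849 + 0.5625 = 0.601 μm/a
Convert to mass loss: 0.601 μm/a × 8.96 g/cm³ = 5.385 g·m⁻²·a⁻¹

r_corr = 5.38 g·m⁻²·a⁻¹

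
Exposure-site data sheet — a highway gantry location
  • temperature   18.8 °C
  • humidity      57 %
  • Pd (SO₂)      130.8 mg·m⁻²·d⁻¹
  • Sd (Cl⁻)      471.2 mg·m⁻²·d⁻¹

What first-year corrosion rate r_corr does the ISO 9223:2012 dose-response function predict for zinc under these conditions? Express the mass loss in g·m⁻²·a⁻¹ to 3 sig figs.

zinc: f(T) = -0.071·(T−10) [T>10 °C] = -0.6248
  Pd branch = 0.0129·Pd^0.44·e^(0.046·RH+f) = 0.8115 μm/a
  Sd branch = 0.0175·Sd^0.57·e^(0.008·RH+0.085·T) = 4.558 μm/a
  sum: 0.8115 + 4.558 → r_corr = 5.37 μm/a
Convert to mass loss: 5.37 μm/a × 7.14 g/cm³ = 38.34 g·m⁻²·a⁻¹

r_corr = 38.3 g·m⁻²·a⁻¹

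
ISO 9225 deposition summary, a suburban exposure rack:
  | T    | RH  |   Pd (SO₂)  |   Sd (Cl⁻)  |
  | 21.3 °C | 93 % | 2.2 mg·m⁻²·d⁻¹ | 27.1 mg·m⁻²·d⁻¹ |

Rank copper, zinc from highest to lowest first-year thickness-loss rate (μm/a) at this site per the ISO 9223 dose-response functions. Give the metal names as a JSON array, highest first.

["copper", "zinc"]

copper: T>10 °C ⇒ hinge -0.080·(21.3−10) = -0.9040
  Pd branch = 0.0053·Pd^0.26·e^(0.059·RH+f) = 0.6363 μm/a
  Sd branch = 0.01025·Sd^0.27·e^(0.036·RH+0.049·T) = 2.018 μm/a
  sum: 0.6363 + 2.018 → r_corr = 2.654 μm/a
zinc: temperature factor f = -0.071·(11.3) = -0.8023
  SO₂ term: 0.0129·2.2^0.44·exp(0.046·93-0.8023) = 0.5898
  Cl⁻ term: 0.0175·27.1^0.57·exp(0.008·93+0.085·21.3) = 1.477
  sum: 0.5898 + 1.477 → r_corr = 2.066 μm/a
Ordering by μm/a: copper (2.65) > zinc (2.07)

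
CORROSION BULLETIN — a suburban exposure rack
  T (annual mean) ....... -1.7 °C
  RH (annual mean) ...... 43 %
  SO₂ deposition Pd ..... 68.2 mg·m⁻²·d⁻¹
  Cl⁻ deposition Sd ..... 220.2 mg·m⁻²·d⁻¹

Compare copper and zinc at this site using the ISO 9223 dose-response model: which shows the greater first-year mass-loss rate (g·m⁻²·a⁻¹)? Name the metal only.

copper: temperature factor f = +0.126·(-11.7) = -1.4742
  sulphur-dioxide contribution → 0.04599 μm/a
  chloride contribution → 0.1903 μm/a
  total first-year rate 0.2363 μm/a
  mass loss = 0.2363 μm/a × 8.96 g/cm³ = 2.117 g·m⁻²·a⁻¹
zinc: temperature factor f = +0.038·(-11.7) = -0.4446
  sulphur-dioxide contribution → 0.3832 μm/a
  chloride contribution → 0.4625 μm/a
  total first-year rate 0.8457 μm/a
  mass loss = 0.8457 μm/a × 7.14 g/cm³ = 6.038 g·m⁻²·a⁻¹
Ordering by g·m⁻²·a⁻¹: zinc (6.04) > copper (2.12)

zinc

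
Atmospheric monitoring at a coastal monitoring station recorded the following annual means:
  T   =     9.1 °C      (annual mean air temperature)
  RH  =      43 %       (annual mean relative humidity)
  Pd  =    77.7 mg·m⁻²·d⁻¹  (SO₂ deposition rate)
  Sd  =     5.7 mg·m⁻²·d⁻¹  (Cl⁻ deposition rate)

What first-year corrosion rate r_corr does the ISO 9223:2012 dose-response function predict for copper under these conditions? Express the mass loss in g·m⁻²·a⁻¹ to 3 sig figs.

copper: temperature factor f = +0.126·(-0.9) = -0.1134
  Pd branch = 0.0053·Pd^0.26·e^(0.059·RH+f) = 0.1855 μm/a
  Sd branch = 0.01025·Sd^0.27·e^(0.036·RH+0.049·T) = 0.1204 μm/a
  sum: 0.1855 + 0.1204 → r_corr = 0.3059 μm/a
Convert to mass loss: 0.3059 μm/a × 8.96 g/cm³ = 2.741 g·m⁻²·a⁻¹

r_corr = 2.74 g·m⁻²·a⁻¹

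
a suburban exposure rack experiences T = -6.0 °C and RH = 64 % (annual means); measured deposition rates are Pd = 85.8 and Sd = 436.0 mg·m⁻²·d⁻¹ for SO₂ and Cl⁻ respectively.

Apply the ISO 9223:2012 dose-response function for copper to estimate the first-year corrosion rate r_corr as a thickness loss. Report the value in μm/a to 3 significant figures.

r_corr = 0.493 μm/a

copper: T≤10 °C ⇒ hinge +0.126·(-6.0−10) = -2.0160
  Pd branch = 0.0053·Pd^0.26·e^(0.059·RH+f) = 0.09803 μm/a
  Cl⁻ term: 0.01025·436.0^0.27·exp(0.036·64+0.049·-6.0) = 0.3947
  r_corr = 0.09803 + 0.3947 = 0.4928 μm/a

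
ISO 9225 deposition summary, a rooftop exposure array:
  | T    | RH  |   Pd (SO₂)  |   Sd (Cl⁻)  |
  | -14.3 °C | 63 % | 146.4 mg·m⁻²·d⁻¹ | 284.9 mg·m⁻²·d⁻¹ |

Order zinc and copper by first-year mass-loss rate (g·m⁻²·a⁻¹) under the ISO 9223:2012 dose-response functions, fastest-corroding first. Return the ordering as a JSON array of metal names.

["zinc", "copper"]

zinc: T≤10 °C ⇒ hinge +0.038·(-14.3−10) = -0.9234
  SO₂ term: 0.0129·146.4^0.44·exp(0.046·63-0.9234) = 0.8337
  Cl⁻ term: 0.0175·284.9^0.57·exp(0.008·63+0.085·-14.3) = 0.2154
  r_corr = 0.8337 + 0.2154 = 1.049 μm/a
  mass loss = 1.049 μm/a × 7.14 g/cm³ = 7.49 g·m⁻²·a⁻¹
copper: T≤10 °C ⇒ hinge +0.126·(-14.3−10) = -3.0618
  Pd branch = 0.0053·Pd^0.26·e^(0.059·RH+f) = 0.03731 μm/a
  Cl⁻ term: 0.01025·284.9^0.27·exp(0.036·63+0.049·-14.3) = 0.226
  r_corr = 0.03731 + 0.226 = 0.2633 μm/a
  mass loss = 0.2633 μm/a × 8.96 g/cm³ = 2.36 g·m⁻²·a⁻¹
Ordering by g·m⁻²·a⁻¹: zinc (7.49) > copper (2.36)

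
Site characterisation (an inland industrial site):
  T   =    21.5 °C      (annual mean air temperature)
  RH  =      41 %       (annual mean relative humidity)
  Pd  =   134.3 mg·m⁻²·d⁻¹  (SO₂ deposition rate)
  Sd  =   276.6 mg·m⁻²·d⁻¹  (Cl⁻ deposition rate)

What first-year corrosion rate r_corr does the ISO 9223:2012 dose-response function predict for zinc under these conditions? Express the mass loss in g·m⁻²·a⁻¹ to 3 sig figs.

zinc: f(T) = -0.071·(T−10) [T>10 °C] = -0.8165
  Pd branch = 0.0129·Pd^0.44·e^(0.046·RH+f) = 0.3247 μm/a
  Sd branch = 0.0175·Sd^0.57·e^(0.008·RH+0.085·T) = 3.724 μm/a
  sum: 0.3247 + 3.724 → r_corr = 4.049 μm/a
Convert to mass loss: 4.049 μm/a × 7.14 g/cm³ = 28.91 g·m⁻²·a⁻¹

r_corr = 28.9 g·m⁻²·a⁻¹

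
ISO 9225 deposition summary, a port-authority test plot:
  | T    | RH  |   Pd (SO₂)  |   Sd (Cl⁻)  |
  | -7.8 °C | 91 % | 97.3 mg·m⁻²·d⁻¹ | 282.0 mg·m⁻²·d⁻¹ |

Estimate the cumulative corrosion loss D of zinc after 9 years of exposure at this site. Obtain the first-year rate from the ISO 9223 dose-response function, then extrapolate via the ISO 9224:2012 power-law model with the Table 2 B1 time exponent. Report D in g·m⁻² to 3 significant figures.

zinc: T≤10 °C ⇒ hinge +0.038·(-7.8−10) = -0.6764
  sulphur-dioxide contribution → 3.233 μm/a
  chloride contribution → 0.4655 μm/a
  total first-year rate 3.698 μm/a
ISO 9224: D(t) = r_corr · t^b with b = 0.813 (zinc, B1)
  D(9) = 3.698 × 9^0.813 = 3.698 × 5.968 = 22.07 μm
  Mass loss = 22.07 μm × 7.14 g/cm³ = 157.6 g·m⁻²

D(9) = 158 g·m⁻²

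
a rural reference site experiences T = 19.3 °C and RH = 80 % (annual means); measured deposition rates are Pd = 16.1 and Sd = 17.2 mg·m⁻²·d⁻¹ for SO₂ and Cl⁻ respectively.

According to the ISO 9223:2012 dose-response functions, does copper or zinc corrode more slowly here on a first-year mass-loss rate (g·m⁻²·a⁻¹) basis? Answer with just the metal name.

copper: f(T) = -0.080·(T−10) [T>10 °C] = -0.7440
  sulphur-dioxide contribution → 0.5818 μm/a
  chloride contribution → 1.013 μm/a
  ⇒ r_corr(copper) = 1.595 μm/a
  mass loss = 1.595 μm/a × 8.96 g/cm³ = 14.29 g·m⁻²·a⁻¹
zinc: f(T) = -0.071·(T−10) [T>10 °C] = -0.6603
  sulphur-dioxide contribution → 0.8975 μm/a
  chloride contribution → 0.8664 μm/a
  ⇒ r_corr(zinc) = 1.764 μm/a
  mass loss = 1.764 μm/a × 7.14 g/cm³ = 12.59 g·m⁻²·a⁻¹
Ordering by g·m⁻²·a⁻¹: copper (14.3) > zinc (12.6)

zinc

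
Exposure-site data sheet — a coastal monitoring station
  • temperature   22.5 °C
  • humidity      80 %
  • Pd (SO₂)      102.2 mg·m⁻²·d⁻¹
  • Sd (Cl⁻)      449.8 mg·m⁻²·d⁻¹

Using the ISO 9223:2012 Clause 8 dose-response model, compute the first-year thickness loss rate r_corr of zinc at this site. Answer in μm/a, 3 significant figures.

zinc: temperature factor f = -0.071·(12.5) = -0.8875
  SO₂ term: 0.0129·102.2^0.44·exp(0.046·80-0.8875) = 1.613
  Cl⁻ term: 0.0175·449.8^0.57·exp(0.008·80+0.085·22.5) = 7.308
  r_corr = 1.613 + 7.308 = 8.921 μm/a

r_corr = 8.92 μm/a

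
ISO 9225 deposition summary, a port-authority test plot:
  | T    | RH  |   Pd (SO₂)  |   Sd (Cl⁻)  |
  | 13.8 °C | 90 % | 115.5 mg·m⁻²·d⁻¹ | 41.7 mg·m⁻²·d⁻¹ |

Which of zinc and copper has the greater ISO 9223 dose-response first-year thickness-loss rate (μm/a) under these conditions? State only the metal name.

zinc: temperature factor f = -0.071·(3.8) = -0.2698
  sulphur-dioxide contribution → 5 μm/a
  chloride contribution → 0.9742 μm/a
  total first-year rate 5.974 μm/a
copper: temperature factor f = -0.080·(3.8) = -0.3040
  sulphur-dioxide contribution → 2.72 μm/a
  chloride contribution → 1.409 μm/a
  total first-year rate 4.129 μm/a
Ordering by μm/a: zinc (5.97) > copper (4.13)

zinc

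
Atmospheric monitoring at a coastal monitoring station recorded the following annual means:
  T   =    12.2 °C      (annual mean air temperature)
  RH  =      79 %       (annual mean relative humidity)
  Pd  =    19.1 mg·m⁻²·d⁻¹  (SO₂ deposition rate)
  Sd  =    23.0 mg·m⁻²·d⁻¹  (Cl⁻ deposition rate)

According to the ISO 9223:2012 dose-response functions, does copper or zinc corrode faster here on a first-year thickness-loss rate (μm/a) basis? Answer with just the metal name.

copper: f(T) = -0.080·(T−10) [T>10 °C] = -0.1760
  sulphur-dioxide contribution → 1.012 μm/a
  chloride contribution → 0.7467 μm/a
  total first-year rate 1.759 μm/a
zinc: T>10 °C ⇒ hinge -0.071·(12.2−10) = -0.1562
  sulphur-dioxide contribution → 1.53 μm/a
  chloride contribution → 0.5547 μm/a
  ⇒ r_corr(zinc) = 2.084 μm/a
Ordering by μm/a: zinc (2.08) > copper (1.76)

zinc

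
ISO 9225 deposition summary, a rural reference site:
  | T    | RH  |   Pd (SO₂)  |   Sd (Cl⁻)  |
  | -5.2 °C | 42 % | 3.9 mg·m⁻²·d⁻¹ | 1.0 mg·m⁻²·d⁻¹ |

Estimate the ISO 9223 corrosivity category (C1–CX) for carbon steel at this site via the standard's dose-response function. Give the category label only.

C1

carbon steel: T≤10 °C ⇒ hinge +0.150·(-5.2−10) = -2.2800
  SO₂ term: 1.77·3.9^0.52·exp(0.02·42-2.2800) = 0.851
  Cl⁻ term: 0.102·1.0^0.62·exp(0.033·42+0.04·-5.2) = 0.3313
  r_corr = 0.851 + 0.3313 = 1.182 μm/a
1.18 μm/a falls in (0, 1.3] for carbon steel → category C1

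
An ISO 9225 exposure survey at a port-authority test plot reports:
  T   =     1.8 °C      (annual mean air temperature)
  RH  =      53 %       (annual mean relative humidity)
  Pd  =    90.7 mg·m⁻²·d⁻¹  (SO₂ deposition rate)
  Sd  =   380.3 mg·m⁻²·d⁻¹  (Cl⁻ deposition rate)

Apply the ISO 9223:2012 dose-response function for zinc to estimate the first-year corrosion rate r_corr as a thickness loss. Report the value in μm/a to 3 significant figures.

zinc: temperature factor f = +0.038·(-8.2) = -0.3116
  SO₂ term: 0.0129·90.7^0.44·exp(0.046·53-0.3116) = 0.786
  Sd branch = 0.0175·Sd^0.57·e^(0.008·RH+0.085·T) = 0.9211 μm/a
  sum: 0.786 + 0.9211 → r_corr = 1.707 μm/a

r_corr = 1.71 μm/a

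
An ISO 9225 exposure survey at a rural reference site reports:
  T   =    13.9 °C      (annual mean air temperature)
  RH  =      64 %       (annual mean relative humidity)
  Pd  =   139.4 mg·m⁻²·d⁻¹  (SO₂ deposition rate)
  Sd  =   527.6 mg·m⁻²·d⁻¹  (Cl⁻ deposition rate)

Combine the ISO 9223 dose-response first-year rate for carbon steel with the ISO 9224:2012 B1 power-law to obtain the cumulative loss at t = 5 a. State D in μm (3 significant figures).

D(5) = 322 μm

carbon steel: temperature factor f = -0.054·(3.9) = -0.2106
  sulphur-dioxide contribution → 67.21 μm/a
  chloride contribution → 71.64 μm/a
  total first-year rate 138.8 μm/a
Long-term exponent b (ISO 9224 Table 2, B1) = 0.523
  D(5) = 138.8 × 5^0.523 = 138.8 × 2.32 = 322.2 μm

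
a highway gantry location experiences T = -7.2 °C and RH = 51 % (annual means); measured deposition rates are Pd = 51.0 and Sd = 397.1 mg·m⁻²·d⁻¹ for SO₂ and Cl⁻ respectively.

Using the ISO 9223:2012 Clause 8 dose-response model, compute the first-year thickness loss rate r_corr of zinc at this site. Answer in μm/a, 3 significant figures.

r_corr = 0.828 μm/a

zinc: temperature factor f = +0.038·(-17.2) = -0.6536
  sulphur-dioxide contribution → 0.3953 μm/a
  chloride contribution → 0.4323 μm/a
  total first-year rate 0.8276 μm/a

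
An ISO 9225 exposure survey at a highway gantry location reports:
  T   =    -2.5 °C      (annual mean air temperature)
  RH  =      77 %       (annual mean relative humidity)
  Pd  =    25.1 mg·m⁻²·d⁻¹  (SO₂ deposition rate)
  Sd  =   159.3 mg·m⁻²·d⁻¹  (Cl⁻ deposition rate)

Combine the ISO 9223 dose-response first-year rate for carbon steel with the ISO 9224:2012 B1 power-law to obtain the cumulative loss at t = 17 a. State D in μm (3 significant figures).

carbon steel: f(T) = +0.150·(T−10) [T≤10 °C] = -1.8750
  SO₂ term: 1.77·25.1^0.52·exp(0.02·77-1.8750) = 6.766
  Sd branch = 0.102·Sd^0.62·e^(0.033·RH+0.04·T) = 27.17 μm/a
  sum: 6.766 + 27.17 → r_corr = 33.94 μm/a
Power-law: D(17) = r_corr · 17^0.523
  D(17) = 33.94 × 17^0.523 = 33.94 × 4.401 = 149.3 μm

D(17) = 149 μm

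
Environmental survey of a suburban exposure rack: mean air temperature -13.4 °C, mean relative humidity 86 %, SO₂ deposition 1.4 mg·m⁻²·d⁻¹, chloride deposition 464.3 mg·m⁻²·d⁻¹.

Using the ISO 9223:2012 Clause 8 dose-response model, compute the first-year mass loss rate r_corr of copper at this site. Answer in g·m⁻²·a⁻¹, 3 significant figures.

copper: temperature factor f = +0.126·(-23.4) = -2.9484
  SO₂ term: 0.0053·1.4^0.26·exp(0.059·86-2.9484) = 0.04846
  Cl⁻ term: 0.01025·464.3^0.27·exp(0.036·86+0.049·-13.4) = 0.6168
  r_corr = 0.04846 + 0.6168 = 0.6653 μm/a
Convert to mass loss: 0.6653 μm/a × 8.96 g/cm³ = 5.961 g·m⁻²·a⁻¹

r_corr = 5.96 g·m⁻²·a⁻¹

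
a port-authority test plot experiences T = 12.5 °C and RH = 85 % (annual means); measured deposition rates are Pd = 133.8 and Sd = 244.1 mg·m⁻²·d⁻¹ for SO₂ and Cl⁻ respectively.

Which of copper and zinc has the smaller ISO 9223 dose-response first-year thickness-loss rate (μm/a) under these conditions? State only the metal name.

copper: temperature factor f = -0.080·(2.5) = -0.2000
  Pd branch = 0.0053·Pd^0.26·e^(0.059·RH+f) = 2.335 μm/a
  Cl⁻ term: 0.01025·244.1^0.27·exp(0.036·85+0.049·12.5) = 1.78
  sum: 2.335 + 1.78 → r_corr = 4.115 μm/a
zinc: temperature factor f = -0.071·(2.5) = -0.1775
  Pd branch = 0.0129·Pd^0.44·e^(0.046·RH+f) = 4.648 μm/a
  Sd branch = 0.0175·Sd^0.57·e^(0.008·RH+0.085·T) = 2.295 μm/a
  sum: 4.648 + 2.295 → r_corr = 6.942 μm/a
Ordering by μm/a: zinc (6.94) > copper (4.11)

copper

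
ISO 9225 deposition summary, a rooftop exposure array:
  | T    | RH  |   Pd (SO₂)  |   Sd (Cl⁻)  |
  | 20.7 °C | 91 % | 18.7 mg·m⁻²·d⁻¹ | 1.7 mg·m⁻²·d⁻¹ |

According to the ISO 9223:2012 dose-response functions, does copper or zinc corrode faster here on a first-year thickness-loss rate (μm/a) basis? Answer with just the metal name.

copper

copper: T>10 °C ⇒ hinge -0.080·(20.7−10) = -0.8560
  Pd branch = 0.0053·Pd^0.26·e^(0.059·RH+f) = 1.035 μm/a
  Cl⁻ term: 0.01025·1.7^0.27·exp(0.036·91+0.049·20.7) = 0.8634
  r_corr = 1.035 + 0.8634 = 1.898 μm/a
zinc: f(T) = -0.071·(T−10) [T>10 °C] = -0.7597
  Pd branch = 0.0129·Pd^0.44·e^(0.046·RH+f) = 1.44 μm/a
  Cl⁻ term: 0.0175·1.7^0.57·exp(0.008·91+0.085·20.7) = 0.2849
  sum: 1.44 + 0.2849 → r_corr = 1.724 μm/a
Ordering by μm/a: copper (1.9) > zinc (1.72)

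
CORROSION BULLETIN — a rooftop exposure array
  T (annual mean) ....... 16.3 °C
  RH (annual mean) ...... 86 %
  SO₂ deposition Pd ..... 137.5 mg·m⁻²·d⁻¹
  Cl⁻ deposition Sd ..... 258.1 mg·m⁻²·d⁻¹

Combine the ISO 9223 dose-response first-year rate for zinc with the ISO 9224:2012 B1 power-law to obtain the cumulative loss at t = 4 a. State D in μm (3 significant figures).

D(4) = 21.8 μm

zinc: T>10 °C ⇒ hinge -0.071·(16.3−10) = -0.4473
  sulphur-dioxide contribution → 3.761 μm/a
  chloride contribution → 3.298 μm/a
  total first-year rate 7.059 μm/a
ISO 9224: D(t) = r_corr · t^b with b = 0.813 (zinc, B1)
  D(4) = 7.059 × 4^0.813 = 7.059 × 3.087 = 21.79 μm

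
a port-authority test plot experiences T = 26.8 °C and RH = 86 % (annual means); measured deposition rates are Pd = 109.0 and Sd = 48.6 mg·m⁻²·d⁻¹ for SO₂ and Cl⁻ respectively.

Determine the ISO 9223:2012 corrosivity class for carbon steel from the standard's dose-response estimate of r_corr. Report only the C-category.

carbon steel: temperature factor f = -0.054·(16.8) = -0.9072
  sulphur-dioxide contribution → 45.75 μm/a
  chloride contribution → 56.55 μm/a
  ⇒ r_corr(carbon steel) = 102.3 μm/a
102 μm/a falls in (80, 200] for carbon steel → category C5

C5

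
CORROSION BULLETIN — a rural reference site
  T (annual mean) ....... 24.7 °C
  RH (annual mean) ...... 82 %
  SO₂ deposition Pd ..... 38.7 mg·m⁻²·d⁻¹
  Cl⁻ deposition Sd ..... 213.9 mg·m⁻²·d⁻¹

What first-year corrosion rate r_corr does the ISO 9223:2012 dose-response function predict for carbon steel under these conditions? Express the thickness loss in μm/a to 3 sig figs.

r_corr = 142 μm/a

carbon steel: temperature factor f = -0.054·(14.7) = -0.7938
  sulphur-dioxide contribution → 27.61 μm/a
  chloride contribution → 114.2 μm/a
  ⇒ r_corr(carbon steel) = 141.8 μm/a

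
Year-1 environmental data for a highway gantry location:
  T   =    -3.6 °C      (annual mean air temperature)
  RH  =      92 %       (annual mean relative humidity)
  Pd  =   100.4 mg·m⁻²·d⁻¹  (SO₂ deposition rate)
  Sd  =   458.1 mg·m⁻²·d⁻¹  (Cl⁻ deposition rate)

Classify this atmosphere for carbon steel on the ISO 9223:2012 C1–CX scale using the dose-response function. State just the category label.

carbon steel: f(T) = +0.150·(T−10) [T≤10 °C] = -2.0400
  sulphur-dioxide contribution → 15.92 μm/a
  chloride contribution → 82.11 μm/a
  total first-year rate 98.03 μm/a
98 μm/a falls in (80, 200] for carbon steel → category C5

C5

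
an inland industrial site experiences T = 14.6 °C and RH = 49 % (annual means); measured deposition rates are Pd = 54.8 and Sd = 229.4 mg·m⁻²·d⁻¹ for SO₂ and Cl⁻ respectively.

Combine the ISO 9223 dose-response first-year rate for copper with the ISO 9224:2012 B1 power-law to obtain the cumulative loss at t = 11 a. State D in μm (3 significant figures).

copper: T>10 °C ⇒ hinge -0.080·(14.6−10) = -0.3680
  Pd branch = 0.0053·Pd^0.26·e^(0.059·RH+f) = 0.1871 μm/a
  Cl⁻ term: 0.01025·229.4^0.27·exp(0.036·49+0.049·14.6) = 0.5307
  sum: 0.1871 + 0.5307 → r_corr = 0.7178 μm/a
Power-law: D(11) = r_corr · 11^0.667
  D(11) = 0.7178 × 11^0.667 = 0.7178 × 4.95 = 3.553 μm

D(11) = 3.55 μm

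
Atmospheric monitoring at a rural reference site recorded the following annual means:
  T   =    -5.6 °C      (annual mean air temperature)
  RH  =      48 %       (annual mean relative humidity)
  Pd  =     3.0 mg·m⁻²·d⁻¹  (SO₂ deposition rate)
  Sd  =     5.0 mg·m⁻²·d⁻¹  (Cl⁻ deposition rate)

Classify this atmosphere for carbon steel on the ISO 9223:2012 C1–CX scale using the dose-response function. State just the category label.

C2

carbon steel: temperature factor f = +0.150·(-15.6) = -2.3400
  SO₂ term: 1.77·3.0^0.52·exp(0.02·48-2.3400) = 0.7884
  Cl⁻ term: 0.102·5.0^0.62·exp(0.033·48+0.04·-5.6) = 1.078
  sum: 0.7884 + 1.078 → r_corr = 1.866 μm/a
1.87 μm/a falls in (1.3, 25] for carbon steel → category C2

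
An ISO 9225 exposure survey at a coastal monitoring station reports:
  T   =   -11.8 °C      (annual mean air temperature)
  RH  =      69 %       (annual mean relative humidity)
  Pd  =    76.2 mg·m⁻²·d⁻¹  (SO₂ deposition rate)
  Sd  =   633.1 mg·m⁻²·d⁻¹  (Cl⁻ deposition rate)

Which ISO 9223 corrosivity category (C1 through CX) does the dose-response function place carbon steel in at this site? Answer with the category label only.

carbon steel: temperature factor f = +0.150·(-21.8) = -3.2700
  sulphur-dioxide contribution → 2.546 μm/a
  chloride contribution → 33.84 μm/a
  total first-year rate 36.38 μm/a
36.4 μm/a falls in (25, 50] for carbon steel → category C3

C3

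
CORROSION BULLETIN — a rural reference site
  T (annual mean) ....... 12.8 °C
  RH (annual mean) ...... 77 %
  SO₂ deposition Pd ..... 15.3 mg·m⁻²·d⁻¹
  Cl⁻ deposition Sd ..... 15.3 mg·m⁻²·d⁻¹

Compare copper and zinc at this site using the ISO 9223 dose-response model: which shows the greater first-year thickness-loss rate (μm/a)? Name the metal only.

zinc

copper: f(T) = -0.080·(T−10) [T>10 °C] = -0.2240
  Pd branch = 0.0053·Pd^0.26·e^(0.059·RH+f) = 0.8091 μm/a
  Sd branch = 0.01025·Sd^0.27·e^(0.036·RH+0.049·T) = 0.641 μm/a
  r_corr = 0.8091 + 0.641 = 1.45 μm/a
zinc: temperature factor f = -0.071·(2.8) = -0.1988
  Pd branch = 0.0129·Pd^0.44·e^(0.046·RH+f) = 1.213 μm/a
  Sd branch = 0.0175·Sd^0.57·e^(0.008·RH+0.085·T) = 0.4554 μm/a
  r_corr = 1.213 + 0.4554 = 1.668 μm/a
Ordering by μm/a: zinc (1.67) > copper (1.45)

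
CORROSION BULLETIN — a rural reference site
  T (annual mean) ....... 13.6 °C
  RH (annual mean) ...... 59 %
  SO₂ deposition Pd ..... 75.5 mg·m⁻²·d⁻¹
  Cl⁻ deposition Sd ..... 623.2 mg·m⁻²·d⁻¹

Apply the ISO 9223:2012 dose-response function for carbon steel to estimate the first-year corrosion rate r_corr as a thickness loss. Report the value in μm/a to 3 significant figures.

carbon steel: temperature factor f = -0.054·(3.6) = -0.1944
  SO₂ term: 1.77·75.5^0.52·exp(0.02·59-0.1944) = 44.93
  Sd branch = 0.102·Sd^0.62·e^(0.033·RH+0.04·T) = 66.54 μm/a
  r_corr = 44.93 + 66.54 = 111.5 μm/a

r_corr = 111 μm/a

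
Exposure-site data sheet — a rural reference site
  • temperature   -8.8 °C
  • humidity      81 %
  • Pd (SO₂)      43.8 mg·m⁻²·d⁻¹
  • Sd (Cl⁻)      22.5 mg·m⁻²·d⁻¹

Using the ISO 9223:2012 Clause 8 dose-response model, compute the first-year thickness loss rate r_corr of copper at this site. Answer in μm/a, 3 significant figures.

copper: T≤10 °C ⇒ hinge +0.126·(-8.8−10) = -2.3688
  sulphur-dioxide contribution → 0.1577 μm/a
  chloride contribution → 0.2851 μm/a
  total first-year rate 0.4428 μm/a

r_corr = 0.443 μm/a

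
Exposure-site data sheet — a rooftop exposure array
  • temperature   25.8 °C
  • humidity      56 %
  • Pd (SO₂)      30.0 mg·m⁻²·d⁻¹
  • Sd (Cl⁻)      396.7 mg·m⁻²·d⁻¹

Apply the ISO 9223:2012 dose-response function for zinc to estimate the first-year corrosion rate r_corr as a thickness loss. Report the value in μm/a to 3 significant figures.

zinc: f(T) = -0.071·(T−10) [T>10 °C] = -1.1218
  Pd branch = 0.0129·Pd^0.44·e^(0.046·RH+f) = 0.2466 μm/a
  Cl⁻ term: 0.0175·396.7^0.57·exp(0.008·56+0.085·25.8) = 7.432
  sum: 0.2466 + 7.432 → r_corr = 7.679 μm/a

r_corr = 7.68 μm/a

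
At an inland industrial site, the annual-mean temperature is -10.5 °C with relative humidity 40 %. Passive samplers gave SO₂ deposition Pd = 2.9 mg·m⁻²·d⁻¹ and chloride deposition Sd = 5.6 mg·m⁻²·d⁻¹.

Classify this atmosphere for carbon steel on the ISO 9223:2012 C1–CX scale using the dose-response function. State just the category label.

carbon steel: temperature factor f = +0.150·(-20.5) = -3.0750
  SO₂ term: 1.77·2.9^0.52·exp(0.02·40-3.0750) = 0.3165
  Sd branch = 0.102·Sd^0.62·e^(0.033·RH+0.04·T) = 0.73 μm/a
  sum: 0.3165 + 0.73 → r_corr = 1.047 μm/a
1.05 μm/a falls in (0, 1.3] for carbon steel → category C1

C1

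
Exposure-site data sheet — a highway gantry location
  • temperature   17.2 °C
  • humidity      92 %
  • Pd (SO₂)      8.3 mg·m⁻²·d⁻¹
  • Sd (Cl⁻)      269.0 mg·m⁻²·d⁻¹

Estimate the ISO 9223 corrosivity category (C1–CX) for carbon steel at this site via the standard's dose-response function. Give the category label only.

C5

carbon steel: T>10 °C ⇒ hinge -0.054·(17.2−10) = -0.3888
  Pd branch = 1.77·Pd^0.52·e^(0.02·RH+f) = 22.71 μm/a
  Cl⁻ term: 0.102·269.0^0.62·exp(0.033·92+0.04·17.2) = 135.6
  r_corr = 22.71 + 135.6 = 158.3 μm/a
Category bounds: 80…200 μm/a bracket r_corr ⇒ C5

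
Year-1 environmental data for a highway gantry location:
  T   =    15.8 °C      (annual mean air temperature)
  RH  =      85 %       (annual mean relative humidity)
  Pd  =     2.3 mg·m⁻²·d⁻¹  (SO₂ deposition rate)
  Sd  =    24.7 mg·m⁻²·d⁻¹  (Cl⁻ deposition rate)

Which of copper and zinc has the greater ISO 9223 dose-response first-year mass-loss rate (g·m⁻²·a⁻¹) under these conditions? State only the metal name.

copper: T>10 °C ⇒ hinge -0.080·(15.8−10) = -0.4640
  sulphur-dioxide contribution → 0.6234 μm/a
  chloride contribution → 1.127 μm/a
  total first-year rate 1.75 μm/a
  mass loss = 1.75 μm/a × 8.96 g/cm³ = 15.68 g·m⁻²·a⁻¹
zinc: temperature factor f = -0.071·(5.8) = -0.4118
  sulphur-dioxide contribution → 0.6152 μm/a
  chloride contribution → 0.8231 μm/a
  total first-year rate 1.438 μm/a
  mass loss = 1.438 μm/a × 7.14 g/cm³ = 10.27 g·m⁻²·a⁻¹
Ordering by g·m⁻²·a⁻¹: copper (15.7) > zinc (10.3)

copper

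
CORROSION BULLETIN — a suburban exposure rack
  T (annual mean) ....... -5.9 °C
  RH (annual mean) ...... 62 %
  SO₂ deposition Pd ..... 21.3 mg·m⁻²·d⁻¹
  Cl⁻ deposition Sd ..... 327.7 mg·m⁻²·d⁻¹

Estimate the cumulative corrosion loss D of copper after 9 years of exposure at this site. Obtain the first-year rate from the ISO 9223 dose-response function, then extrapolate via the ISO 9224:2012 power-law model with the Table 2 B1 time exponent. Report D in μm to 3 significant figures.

D(9) = 1.75 μm

copper: T≤10 °C ⇒ hinge +0.126·(-5.9−10) = -2.0034
  sulphur-dioxide contribution → 0.06141 μm/a
  chloride contribution → 0.3417 μm/a
  ⇒ r_corr(copper) = 0.4031 μm/a
ISO 9224: D(t) = r_corr · t^b with b = 0.667 (copper, B1)
  D(9) = 0.4031 × 9^0.667 = 0.4031 × 4.33 = 1.746 μm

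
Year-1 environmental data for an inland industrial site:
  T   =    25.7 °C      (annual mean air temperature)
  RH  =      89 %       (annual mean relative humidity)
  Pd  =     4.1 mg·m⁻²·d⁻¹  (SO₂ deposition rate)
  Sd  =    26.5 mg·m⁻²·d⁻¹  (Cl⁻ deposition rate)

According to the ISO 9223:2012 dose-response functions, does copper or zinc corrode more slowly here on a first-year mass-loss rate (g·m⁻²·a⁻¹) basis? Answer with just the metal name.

zinc

copper: temperature factor f = -0.080·(15.7) = -1.2560
  sulphur-dioxide contribution → 0.4155 μm/a
  chloride contribution → 2.155 μm/a
  ⇒ r_corr(copper) = 2.57 μm/a
  mass loss = 2.57 μm/a × 8.96 g/cm³ = 23.03 g·m⁻²·a⁻¹
zinc: temperature factor f = -0.071·(15.7) = -1.1147
  sulphur-dioxide contribution → 0.4722 μm/a
  chloride contribution → 2.052 μm/a
  ⇒ r_corr(zinc) = 2.524 μm/a
  mass loss = 2.524 μm/a × 7.14 g/cm³ = 18.02 g·m⁻²·a⁻¹
Ordering by g·m⁻²·a⁻¹: copper (23) > zinc (18)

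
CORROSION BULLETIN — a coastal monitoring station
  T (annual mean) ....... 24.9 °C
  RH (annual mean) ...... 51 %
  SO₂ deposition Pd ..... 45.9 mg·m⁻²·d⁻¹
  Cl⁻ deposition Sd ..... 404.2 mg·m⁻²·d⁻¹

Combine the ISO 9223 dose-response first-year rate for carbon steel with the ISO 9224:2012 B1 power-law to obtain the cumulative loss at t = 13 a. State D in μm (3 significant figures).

D(13) = 296 μm

carbon steel: f(T) = -0.054·(T−10) [T>10 °C] = -0.8046
  SO₂ term: 1.77·45.9^0.52·exp(0.02·51-0.8046) = 16.06
  Sd branch = 0.102·Sd^0.62·e^(0.033·RH+0.04·T) = 61.4 μm/a
  sum: 16.06 + 61.4 → r_corr = 77.46 μm/a
ISO 9224: D(t) = r_corr · t^b with b = 0.523 (carbon steel, B1)
  D(13) = 77.46 × 13^0.523 = 77.46 × 3.825 = 296.2 μm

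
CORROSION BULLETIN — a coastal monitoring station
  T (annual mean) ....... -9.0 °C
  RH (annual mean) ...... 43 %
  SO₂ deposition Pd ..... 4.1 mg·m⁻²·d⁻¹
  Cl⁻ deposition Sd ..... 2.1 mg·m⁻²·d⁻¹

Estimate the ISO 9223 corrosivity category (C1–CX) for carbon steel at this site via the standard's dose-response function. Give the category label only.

carbon steel: temperature factor f = +0.150·(-19.0) = -2.8500
  Pd branch = 1.77·Pd^0.52·e^(0.02·RH+f) = 0.5039 μm/a
  Sd branch = 0.102·Sd^0.62·e^(0.033·RH+0.04·T) = 0.4659 μm/a
  r_corr = 0.5039 + 0.4659 = 0.9698 μm/a
Category bounds: 0…1.3 μm/a bracket r_corr ⇒ C1

C1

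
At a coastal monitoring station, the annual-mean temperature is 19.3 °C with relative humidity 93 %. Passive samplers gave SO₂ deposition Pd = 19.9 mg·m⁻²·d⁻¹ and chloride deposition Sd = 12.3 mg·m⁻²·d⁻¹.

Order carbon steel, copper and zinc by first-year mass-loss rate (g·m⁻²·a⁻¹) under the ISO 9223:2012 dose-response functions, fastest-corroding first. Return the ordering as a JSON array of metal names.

carbon steel: T>10 °C ⇒ hinge -0.054·(19.3−10) = -0.5022
  sulphur-dioxide contribution → 32.59 μm/a
  chloride contribution → 22.51 μm/a
  total first-year rate 55.1 μm/a
  mass loss = 55.1 μm/a × 7.85 g/cm³ = 432.6 g·m⁻²·a⁻¹
copper: T>10 °C ⇒ hinge -0.080·(19.3−10) = -0.7440
  sulphur-dioxide contribution → 1.324 μm/a
  chloride contribution → 1.478 μm/a
  ⇒ r_corr(copper) = 2.802 μm/a
  mass loss = 2.802 μm/a × 8.96 g/cm³ = 25.11 g·m⁻²·a⁻¹
zinc: f(T) = -0.071·(T−10) [T>10 °C] = -0.6603
  sulphur-dioxide contribution → 1.792 μm/a
  chloride contribution → 0.7941 μm/a
  total first-year rate 2.586 μm/a
  mass loss = 2.586 μm/a × 7.14 g/cm³ = 18.46 g·m⁻²·a⁻¹
Ordering by g·m⁻²·a⁻¹: carbon steel (433) > copper (25.1) > zinc (18.5)

["carbon steel", "copper", "zinc"]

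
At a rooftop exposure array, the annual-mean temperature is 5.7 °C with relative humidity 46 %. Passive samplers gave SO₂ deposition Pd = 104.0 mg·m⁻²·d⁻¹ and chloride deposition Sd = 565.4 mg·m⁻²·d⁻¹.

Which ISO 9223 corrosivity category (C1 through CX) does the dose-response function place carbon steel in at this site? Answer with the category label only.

carbon steel: temperature factor f = +0.150·(-4.3) = -0.6450
  SO₂ term: 1.77·104.0^0.52·exp(0.02·46-0.6450) = 26.08
  Cl⁻ term: 0.102·565.4^0.62·exp(0.033·46+0.04·5.7) = 29.74
  r_corr = 26.08 + 29.74 = 55.82 μm/a
ISO 9223 Table 2 (carbon steel): 50 < 55.8 ≤ 80 μm/a ⇒ C4

C4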